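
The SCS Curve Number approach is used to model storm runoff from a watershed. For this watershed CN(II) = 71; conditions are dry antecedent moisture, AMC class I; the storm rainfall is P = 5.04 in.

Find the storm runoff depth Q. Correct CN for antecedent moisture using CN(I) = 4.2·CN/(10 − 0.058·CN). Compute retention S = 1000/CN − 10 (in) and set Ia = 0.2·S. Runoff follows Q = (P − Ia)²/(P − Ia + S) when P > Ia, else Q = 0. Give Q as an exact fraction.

Dry (AMC I): CN(I) = 4.2·71/(10 − 0.058·71) = (1491/5)/(2941/500) = 149100/2941 ≈ 50.697
Max retention: S = 1000/(149100/2941) − 10 = 14500/1491 in (≈ 9.725 in)
Initial abstraction Ia = S/5 = (14500/1491)/5 = 2900/1491 ≈ 1.945 in
Since P=5.040 > Ia=1.945: effective rainfall P−Ia = 115366/37275 in
Q = (115366/37275)²/((115366/37275) + 14500/1491) = (13309313956/1389425625)/(477866/37275) = 6654656978/8906227575 in ≈ 0.747 in

Q = 6654656978/8906227575 in ≈ 0.747 in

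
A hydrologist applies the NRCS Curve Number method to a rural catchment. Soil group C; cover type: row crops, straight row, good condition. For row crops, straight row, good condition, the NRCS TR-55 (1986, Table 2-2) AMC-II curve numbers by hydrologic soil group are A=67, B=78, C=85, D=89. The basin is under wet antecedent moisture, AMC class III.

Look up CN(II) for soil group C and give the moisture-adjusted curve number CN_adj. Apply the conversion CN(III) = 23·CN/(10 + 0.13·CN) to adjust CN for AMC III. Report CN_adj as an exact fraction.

CN_adj = 39100/421 ≈ 92.874

NRCS table: row crops, straight row, good condition, soil group C → CN(II) = 85
CN(III) from CN(II)=85: (23·85)/(10 + 0.13·85) = 39100/421 ≈ 92.874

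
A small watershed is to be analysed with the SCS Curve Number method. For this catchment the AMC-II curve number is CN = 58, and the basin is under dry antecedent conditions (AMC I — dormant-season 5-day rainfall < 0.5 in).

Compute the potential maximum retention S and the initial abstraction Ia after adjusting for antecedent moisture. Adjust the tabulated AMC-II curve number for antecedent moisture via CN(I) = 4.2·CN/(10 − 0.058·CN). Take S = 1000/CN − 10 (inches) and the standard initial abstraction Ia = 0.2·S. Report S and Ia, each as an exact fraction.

S = 500/29 in ≈ 17.241 in; Ia = 100/29 in ≈ 3.448 in

Dry (AMC I): CN(I) = 4.2·58/(10 − 0.058·58) = (1218/5)/(1659/250) = 2900/79 ≈ 36.709
S = 1000/(2900/79) − 10 = 500/29 in ≈ 17.241 in
Ia = 0.2·(500/29) = 100/29 in ≈ 3.448 in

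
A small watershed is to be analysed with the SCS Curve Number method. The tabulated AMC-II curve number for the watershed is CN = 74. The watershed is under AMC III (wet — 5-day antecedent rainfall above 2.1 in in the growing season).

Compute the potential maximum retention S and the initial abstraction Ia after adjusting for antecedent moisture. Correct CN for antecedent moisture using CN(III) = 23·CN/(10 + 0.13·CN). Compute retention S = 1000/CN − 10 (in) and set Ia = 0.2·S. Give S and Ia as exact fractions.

Adjust CN=74 to AMC III: 23·74/(10 + 0.13·74) → 1702 ÷ (981/50) = 85100/981 ≈ 86.748
S = 1000/(85100/981) − 10 = 1300/851 in ≈ 1.528 in
Ia = 0.2S: 0.2·1.528 = 0.306 in (exactly 260/851)

S = 1300/851 in ≈ 1.528 in; Ia = 260/851 in ≈ 0.306 in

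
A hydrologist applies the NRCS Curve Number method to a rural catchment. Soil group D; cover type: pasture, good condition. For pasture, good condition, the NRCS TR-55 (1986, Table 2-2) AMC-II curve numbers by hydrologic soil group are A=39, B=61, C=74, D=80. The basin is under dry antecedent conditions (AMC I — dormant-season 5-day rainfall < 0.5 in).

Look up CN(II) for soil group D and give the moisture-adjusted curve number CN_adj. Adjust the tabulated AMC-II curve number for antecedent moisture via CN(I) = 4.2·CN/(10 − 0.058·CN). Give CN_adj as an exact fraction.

CN_adj = 4200/67 ≈ 62.687

NRCS table: pasture, good condition, soil group D → CN(II) = 80
CN(I) from CN(II)=80: (4.2·80)/(10 − 0.058·80) = 4200/67 ≈ 62.687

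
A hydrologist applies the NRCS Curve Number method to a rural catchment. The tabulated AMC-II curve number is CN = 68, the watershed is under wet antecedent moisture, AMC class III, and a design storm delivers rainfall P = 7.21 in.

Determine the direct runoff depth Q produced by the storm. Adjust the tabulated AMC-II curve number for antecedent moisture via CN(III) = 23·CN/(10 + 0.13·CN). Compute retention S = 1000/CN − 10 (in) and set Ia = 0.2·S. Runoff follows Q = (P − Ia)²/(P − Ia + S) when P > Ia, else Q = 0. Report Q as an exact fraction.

Q = 70708659921/13525120100 in ≈ 5.228 in

Adjust CN=68 to AMC III: 23·68/(10 + 0.13·68) → 1564 ÷ (471/25) = 39100/471 ≈ 83.015
Retention S: 1000/CN − 10 with CN=83.015 → S = 800/391 ≈ 2.046 in
Ia = 0.2·(800/391) = 160/391 in ≈ 0.409 in
P − Ia = 7.210 − 0.409 = 265911/39100 ≈ 6.801 in (> 0, runoff occurs)
Q: (265911/39100)² ÷ (345911/39100) = 70708659921/13525120100 in (≈ 5.228 in)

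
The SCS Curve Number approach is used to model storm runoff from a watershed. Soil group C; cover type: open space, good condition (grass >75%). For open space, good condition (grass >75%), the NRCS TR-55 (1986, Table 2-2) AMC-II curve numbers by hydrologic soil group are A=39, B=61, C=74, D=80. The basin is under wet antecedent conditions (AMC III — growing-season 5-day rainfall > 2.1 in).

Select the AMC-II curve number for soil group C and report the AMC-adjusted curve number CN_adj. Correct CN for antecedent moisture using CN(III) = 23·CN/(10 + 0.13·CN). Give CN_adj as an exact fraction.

CN_adj = 85100/981 ≈ 86.748

NRCS table: open space, good condition (grass >75%), soil group C → CN(II) = 74
CN(III) from CN(II)=74: (23·74)/(10 + 0.13·74) = 85100/981 ≈ 86.748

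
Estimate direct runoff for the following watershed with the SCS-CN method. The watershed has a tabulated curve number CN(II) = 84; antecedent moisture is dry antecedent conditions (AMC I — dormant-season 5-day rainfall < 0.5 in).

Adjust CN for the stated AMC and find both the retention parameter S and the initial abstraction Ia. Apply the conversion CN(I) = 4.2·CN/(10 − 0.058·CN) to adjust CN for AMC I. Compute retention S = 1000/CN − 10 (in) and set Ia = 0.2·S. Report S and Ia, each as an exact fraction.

Dry (AMC I): CN(I) = 4.2·84/(10 − 0.058·84) = (1764/5)/(641/125) = 44100/641 ≈ 68.799
Max retention: S = 1000/(44100/641) − 10 = 2000/441 in (≈ 4.535 in)
Initial abstraction Ia = S/5 = (2000/441)/5 = 400/441 ≈ 0.907 in

S = 2000/441 in ≈ 4.535 in; Ia = 400/441 in ≈ 0.907 in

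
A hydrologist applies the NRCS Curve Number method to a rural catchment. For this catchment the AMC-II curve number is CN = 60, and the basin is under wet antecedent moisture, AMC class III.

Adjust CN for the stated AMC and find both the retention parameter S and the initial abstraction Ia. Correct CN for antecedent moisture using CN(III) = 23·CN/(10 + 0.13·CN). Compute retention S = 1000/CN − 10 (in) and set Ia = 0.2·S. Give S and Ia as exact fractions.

S = 200/69 in ≈ 2.899 in; Ia = 40/69 in ≈ 0.580 in

Wet (AMC III): CN(III) = 23·60/(10 + 0.13·60) = 1380/(89/5) = 6900/89 ≈ 77.528
Retention S: 1000/CN − 10 with CN=77.528 → S = 200/69 ≈ 2.899 in
Initial abstraction Ia = S/5 = (200/69)/5 = 40/69 ≈ 0.580 in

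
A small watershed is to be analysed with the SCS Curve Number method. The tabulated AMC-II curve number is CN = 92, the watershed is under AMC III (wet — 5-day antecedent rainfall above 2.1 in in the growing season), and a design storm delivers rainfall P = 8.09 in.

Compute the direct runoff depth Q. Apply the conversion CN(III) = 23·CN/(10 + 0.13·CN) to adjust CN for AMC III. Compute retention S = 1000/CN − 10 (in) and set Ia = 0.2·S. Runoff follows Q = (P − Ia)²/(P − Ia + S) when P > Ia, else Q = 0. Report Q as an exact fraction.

Adjust CN=92 to AMC III: 23·92/(10 + 0.13·92) → 2116 ÷ (549/25) = 52900/549 ≈ 96.357
Retention S: 1000/CN − 10 with CN=96.357 → S = 200/529 ≈ 0.378 in
Ia = 0.2·(200/529) = 40/529 in ≈ 0.076 in
Since P=8.090 > Ia=0.076: effective rainfall P−Ia = 423961/52900 in
Q = (423961/52900)²/((423961/52900) + 200/529) = (179742929521/2798410000)/(443961/52900) = 179742929521/23485536900 in ≈ 7.653 in

Q = 179742929521/23485536900 in ≈ 7.653 in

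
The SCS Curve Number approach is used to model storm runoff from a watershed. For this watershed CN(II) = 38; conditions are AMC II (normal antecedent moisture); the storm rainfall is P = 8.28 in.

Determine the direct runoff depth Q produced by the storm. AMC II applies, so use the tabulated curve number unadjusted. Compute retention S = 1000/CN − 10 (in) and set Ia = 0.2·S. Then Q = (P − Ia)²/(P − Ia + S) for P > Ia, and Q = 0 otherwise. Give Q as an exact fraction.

Q = 5678689/4813175 in ≈ 1.180 in

Average conditions: CN = 38 (no AMC adjustment).
Retention S: 1000/CN − 10 with CN=38.000 → S = 310/19 ≈ 16.316 in
Ia = 0.2·(310/19) = 62/19 in ≈ 3.263 in
Since P=8.280 > Ia=3.263: effective rainfall P−Ia = 2383/475 in
Q = (2383/475)²/((2383/475) + 310/19) = (5678689/225625)/(10133/475) = 5678689/4813175 in ≈ 1.180 in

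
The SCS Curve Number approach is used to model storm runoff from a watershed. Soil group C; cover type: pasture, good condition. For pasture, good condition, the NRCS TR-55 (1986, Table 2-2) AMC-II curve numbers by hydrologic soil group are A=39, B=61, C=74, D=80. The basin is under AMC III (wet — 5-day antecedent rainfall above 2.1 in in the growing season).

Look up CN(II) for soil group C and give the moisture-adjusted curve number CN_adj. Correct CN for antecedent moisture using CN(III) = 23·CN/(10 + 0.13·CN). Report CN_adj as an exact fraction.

NRCS table: pasture, good condition, soil group C → CN(II) = 74
Wet (AMC III): CN(III) = 23·74/(10 + 0.13·74) = 1702/(981/50) = 85100/981 ≈ 86.748

CN_adj = 85100/981 ≈ 86.748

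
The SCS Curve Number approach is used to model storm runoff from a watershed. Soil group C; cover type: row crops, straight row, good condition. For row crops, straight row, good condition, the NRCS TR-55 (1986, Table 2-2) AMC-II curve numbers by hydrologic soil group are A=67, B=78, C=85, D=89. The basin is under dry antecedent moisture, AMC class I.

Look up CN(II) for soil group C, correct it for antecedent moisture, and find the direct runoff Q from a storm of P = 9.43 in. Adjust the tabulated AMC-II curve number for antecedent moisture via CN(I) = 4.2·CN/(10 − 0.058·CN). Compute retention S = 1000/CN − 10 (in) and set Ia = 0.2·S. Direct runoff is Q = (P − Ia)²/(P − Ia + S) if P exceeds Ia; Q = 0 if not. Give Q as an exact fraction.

Q = 10448315089/1811382300 in ≈ 5.768 in

NRCS table: row crops, straight row, good condition, soil group C → CN(II) = 85
Adjust CN=85 to AMC I: 4.2·85/(10 − 0.058·85) → 357 ÷ (507/100) = 11900/169 ≈ 70.414
Max retention: S = 1000/(11900/169) − 10 = 500/119 in (≈ 4.202 in)
Initial abstraction Ia = S/5 = (500/119)/5 = 100/119 ≈ 0.840 in
Excess rainfall: 9.430 − 0.840 = 8.590 in; P > Ia so Q > 0
Runoff Q = (P−Ia)²/(P−Ia+S) = (8.590)²/(8.590+4.202) = 10448315089/1811382300 ≈ 5.768 in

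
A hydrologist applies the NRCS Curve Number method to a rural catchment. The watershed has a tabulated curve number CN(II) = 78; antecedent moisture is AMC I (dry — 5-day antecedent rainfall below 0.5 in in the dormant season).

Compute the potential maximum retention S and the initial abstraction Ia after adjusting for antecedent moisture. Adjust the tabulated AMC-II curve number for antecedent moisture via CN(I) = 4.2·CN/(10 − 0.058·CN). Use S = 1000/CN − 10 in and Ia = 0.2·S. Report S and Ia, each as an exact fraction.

CN(I) from CN(II)=78: (4.2·78)/(10 − 0.058·78) = 81900/1369 ≈ 59.825
Max retention: S = 1000/(81900/1369) − 10 = 5500/819 in (≈ 6.716 in)
Ia = 0.2S: 0.2·6.716 = 1.343 in (exactly 1100/819)

S = 5500/819 in ≈ 6.716 in; Ia = 1100/819 in ≈ 1.343 in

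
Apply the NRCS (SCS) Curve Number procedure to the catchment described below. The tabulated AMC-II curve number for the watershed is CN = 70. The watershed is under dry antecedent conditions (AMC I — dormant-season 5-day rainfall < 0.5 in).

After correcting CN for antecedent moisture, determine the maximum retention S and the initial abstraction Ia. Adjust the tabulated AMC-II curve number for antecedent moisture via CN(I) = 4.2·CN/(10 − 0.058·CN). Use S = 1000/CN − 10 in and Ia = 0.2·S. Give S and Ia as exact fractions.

CN(I) from CN(II)=70: (4.2·70)/(10 − 0.058·70) = 4900/99 ≈ 49.495
S = 1000/(4900/99) − 10 = 500/49 in ≈ 10.204 in
Initial abstraction Ia = S/5 = (500/49)/5 = 100/49 ≈ 2.041 in

S = 500/49 in ≈ 10.204 in; Ia = 100/49 in ≈ 2.041 in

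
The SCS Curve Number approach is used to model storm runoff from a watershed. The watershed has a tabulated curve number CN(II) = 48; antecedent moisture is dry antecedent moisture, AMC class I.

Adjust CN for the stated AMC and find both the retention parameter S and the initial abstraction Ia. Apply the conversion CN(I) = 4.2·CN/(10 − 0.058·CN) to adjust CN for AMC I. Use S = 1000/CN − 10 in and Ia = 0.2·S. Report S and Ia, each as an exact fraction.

S = 1625/63 in ≈ 25.794 in; Ia = 325/63 in ≈ 5.159 in

Dry (AMC I): CN(I) = 4.2·48/(10 − 0.058·48) = (1008/5)/(902/125) = 12600/451 ≈ 27.938
Max retention: S = 1000/(12600/451) − 10 = 1625/63 in (≈ 25.794 in)
Ia = 0.2S: 0.2·25.794 = 5.159 in (exactly 325/63)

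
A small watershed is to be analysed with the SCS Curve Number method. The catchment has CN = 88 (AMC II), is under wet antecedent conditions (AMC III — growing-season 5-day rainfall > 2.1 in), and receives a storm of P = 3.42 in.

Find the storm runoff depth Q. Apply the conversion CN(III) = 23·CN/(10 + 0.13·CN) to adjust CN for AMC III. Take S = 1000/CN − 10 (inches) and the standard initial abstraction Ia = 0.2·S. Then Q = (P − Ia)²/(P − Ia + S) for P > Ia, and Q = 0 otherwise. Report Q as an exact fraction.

Adjust CN=88 to AMC III: 23·88/(10 + 0.13·88) → 2024 ÷ (536/25) = 6325/67 ≈ 94.403
Max retention: S = 1000/(6325/67) − 10 = 150/253 in (≈ 0.593 in)
Initial abstraction Ia = S/5 = (150/253)/5 = 30/253 ≈ 0.119 in
Excess rainfall: 3.420 − 0.119 = 3.301 in; P > Ia so Q > 0
Runoff Q = (P−Ia)²/(P−Ia+S) = (3.301)²/(3.301+0.593) = 581382723/207725650 ≈ 2.799 in

Q = 581382723/207725650 in ≈ 2.799 in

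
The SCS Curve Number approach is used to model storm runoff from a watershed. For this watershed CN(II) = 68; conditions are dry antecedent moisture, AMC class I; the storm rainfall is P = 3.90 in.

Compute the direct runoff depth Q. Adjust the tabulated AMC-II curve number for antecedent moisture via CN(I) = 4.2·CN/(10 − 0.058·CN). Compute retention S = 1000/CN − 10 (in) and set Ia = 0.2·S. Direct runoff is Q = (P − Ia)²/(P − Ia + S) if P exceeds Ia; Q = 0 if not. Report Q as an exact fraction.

Dry (AMC I): CN(I) = 4.2·68/(10 − 0.058·68) = (1428/5)/(757/125) = 35700/757 ≈ 47.160
Retention S: 1000/CN − 10 with CN=47.160 → S = 4000/357 ≈ 11.204 in
Ia = 0.2S: 0.2·11.204 = 2.241 in (exactly 800/357)
Excess rainfall: 3.900 − 2.241 = 1.659 in; P > Ia so Q > 0
Runoff Q = (P−Ia)²/(P−Ia+S) = (1.659)²/(1.659+11.204) = 35081929/163945110 ≈ 0.214 in

Q = 35081929/163945110 in ≈ 0.214 in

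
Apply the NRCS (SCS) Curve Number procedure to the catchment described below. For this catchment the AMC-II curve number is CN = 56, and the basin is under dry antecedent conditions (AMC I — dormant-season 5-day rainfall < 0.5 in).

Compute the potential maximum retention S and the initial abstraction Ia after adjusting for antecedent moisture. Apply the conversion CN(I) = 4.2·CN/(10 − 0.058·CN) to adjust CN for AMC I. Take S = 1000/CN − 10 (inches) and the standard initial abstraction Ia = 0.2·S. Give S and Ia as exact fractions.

Adjust CN=56 to AMC I: 4.2·56/(10 − 0.058·56) → (1176/5) ÷ (844/125) = 7350/211 ≈ 34.834
Max retention: S = 1000/(7350/211) − 10 = 2750/147 in (≈ 18.707 in)
Ia = 0.2·(2750/147) = 550/147 in ≈ 3.741 in

S = 2750/147 in ≈ 18.707 in; Ia = 550/147 in ≈ 3.741 in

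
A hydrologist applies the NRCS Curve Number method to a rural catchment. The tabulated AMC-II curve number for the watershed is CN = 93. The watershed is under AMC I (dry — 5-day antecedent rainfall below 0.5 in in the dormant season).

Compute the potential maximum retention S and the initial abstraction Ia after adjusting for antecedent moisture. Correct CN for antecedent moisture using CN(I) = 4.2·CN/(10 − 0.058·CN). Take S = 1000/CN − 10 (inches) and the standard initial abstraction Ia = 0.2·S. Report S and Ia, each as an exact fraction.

Adjust CN=93 to AMC I: 4.2·93/(10 − 0.058·93) → (1953/5) ÷ (2303/500) = 27900/329 ≈ 84.802
S = 1000/(27900/329) − 10 = 500/279 in ≈ 1.792 in
Initial abstraction Ia = S/5 = (500/279)/5 = 100/279 ≈ 0.358 in

S = 500/279 in ≈ 1.792 in; Ia = 100/279 in ≈ 0.358 in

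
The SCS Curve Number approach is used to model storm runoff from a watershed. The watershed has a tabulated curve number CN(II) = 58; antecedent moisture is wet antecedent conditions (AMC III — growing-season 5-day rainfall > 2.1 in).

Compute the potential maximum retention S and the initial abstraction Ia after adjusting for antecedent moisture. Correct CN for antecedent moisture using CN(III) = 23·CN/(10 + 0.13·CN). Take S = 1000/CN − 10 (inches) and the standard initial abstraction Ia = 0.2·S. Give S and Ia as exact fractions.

S = 2100/667 in ≈ 3.148 in; Ia = 420/667 in ≈ 0.630 in

Adjust CN=58 to AMC III: 23·58/(10 + 0.13·58) → 1334 ÷ (877/50) = 66700/877 ≈ 76.055
Retention S: 1000/CN − 10 with CN=76.055 → S = 2100/667 ≈ 3.148 in
Ia = 0.2·(2100/667) = 420/667 in ≈ 0.630 in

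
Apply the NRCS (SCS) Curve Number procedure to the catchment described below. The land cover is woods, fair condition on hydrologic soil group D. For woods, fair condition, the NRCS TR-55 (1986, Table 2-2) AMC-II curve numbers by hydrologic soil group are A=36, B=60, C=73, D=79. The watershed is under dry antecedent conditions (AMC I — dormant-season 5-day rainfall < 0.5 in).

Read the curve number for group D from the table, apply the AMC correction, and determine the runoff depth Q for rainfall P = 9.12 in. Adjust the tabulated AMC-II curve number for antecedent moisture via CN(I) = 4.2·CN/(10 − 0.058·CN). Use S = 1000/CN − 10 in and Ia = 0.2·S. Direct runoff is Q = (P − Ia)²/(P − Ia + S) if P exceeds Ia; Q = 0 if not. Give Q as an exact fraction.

Q = 60155536/13830925 in ≈ 4.349 in

NRCS table: woods, fair condition, soil group D → CN(II) = 79
Dry (AMC I): CN(I) = 4.2·79/(10 − 0.058·79) = (1659/5)/(2709/500) = 7900/129 ≈ 61.240
Max retention: S = 1000/(7900/129) − 10 = 500/79 in (≈ 6.329 in)
Initial abstraction Ia = S/5 = (500/79)/5 = 100/79 ≈ 1.266 in
Since P=9.120 > Ia=1.266: effective rainfall P−Ia = 15512/1975 in
Runoff Q = (P−Ia)²/(P−Ia+S) = (7.854)²/(7.854+6.329) = 60155536/13830925 ≈ 4.349 in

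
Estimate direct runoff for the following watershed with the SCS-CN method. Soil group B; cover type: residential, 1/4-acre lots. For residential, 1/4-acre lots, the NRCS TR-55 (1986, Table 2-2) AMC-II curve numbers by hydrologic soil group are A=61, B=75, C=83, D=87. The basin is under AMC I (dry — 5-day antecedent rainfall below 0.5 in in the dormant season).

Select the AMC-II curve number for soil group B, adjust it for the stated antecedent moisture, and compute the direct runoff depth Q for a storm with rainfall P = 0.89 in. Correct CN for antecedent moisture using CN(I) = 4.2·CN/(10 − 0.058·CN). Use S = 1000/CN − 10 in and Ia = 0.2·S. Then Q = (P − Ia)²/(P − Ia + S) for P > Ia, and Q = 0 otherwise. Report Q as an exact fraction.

Q = 0 in ≈ 0.000 in

NRCS table: residential, 1/4-acre lots, soil group B → CN(II) = 75
Dry (AMC I): CN(I) = 4.2·75/(10 − 0.058·75) = 315/(113/20) = 6300/113 ≈ 55.752
S = 1000/(6300/113) − 10 = 500/63 in ≈ 7.937 in
Ia = 0.2S: 0.2·7.937 = 1.587 in (exactly 100/63)
P = 0.890 ≤ Ia = 1.587 in: entire storm abstracted, Q = 0.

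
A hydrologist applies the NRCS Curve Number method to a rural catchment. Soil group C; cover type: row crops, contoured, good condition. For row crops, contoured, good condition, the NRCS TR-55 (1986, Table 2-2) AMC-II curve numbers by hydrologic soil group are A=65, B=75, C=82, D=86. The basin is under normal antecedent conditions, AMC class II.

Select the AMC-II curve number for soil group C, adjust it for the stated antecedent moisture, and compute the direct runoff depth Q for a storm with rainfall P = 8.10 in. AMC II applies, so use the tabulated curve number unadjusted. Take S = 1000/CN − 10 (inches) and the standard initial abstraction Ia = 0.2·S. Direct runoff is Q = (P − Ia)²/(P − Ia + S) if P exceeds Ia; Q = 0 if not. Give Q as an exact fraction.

Q = 1096209/184090 in ≈ 5.955 in

NRCS table: row crops, contoured, good condition, soil group C → CN(II) = 82
AMC II — tabulated CN = 82 applies directly.
Max retention: S = 1000/82 − 10 = 90/41 in (≈ 2.195 in)
Initial abstraction Ia = S/5 = (90/41)/5 = 18/41 ≈ 0.439 in
P − Ia = 8.100 − 0.439 = 3141/410 ≈ 7.661 in (> 0, runoff occurs)
Runoff Q = (P−Ia)²/(P−Ia+S) = (7.661)²/(7.661+2.195) = 1096209/184090 ≈ 5.955 in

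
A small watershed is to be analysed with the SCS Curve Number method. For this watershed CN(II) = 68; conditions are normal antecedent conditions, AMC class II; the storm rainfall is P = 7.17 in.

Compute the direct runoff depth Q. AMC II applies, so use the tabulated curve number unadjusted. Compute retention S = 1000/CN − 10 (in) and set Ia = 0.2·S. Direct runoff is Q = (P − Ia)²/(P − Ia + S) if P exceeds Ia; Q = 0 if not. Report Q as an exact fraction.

Q = 112126921/31601300 in ≈ 3.548 in

AMC II — tabulated CN = 68 applies directly.
Retention S: 1000/CN − 10 with CN=68.000 → S = 80/17 ≈ 4.706 in
Initial abstraction Ia = S/5 = (80/17)/5 = 16/17 ≈ 0.941 in
P − Ia = 7.170 − 0.941 = 10589/1700 ≈ 6.229 in (> 0, runoff occurs)
Q = (10589/1700)²/((10589/1700) + 80/17) = (112126921/2890000)/(18589/1700) = 112126921/31601300 in ≈ 3.548 in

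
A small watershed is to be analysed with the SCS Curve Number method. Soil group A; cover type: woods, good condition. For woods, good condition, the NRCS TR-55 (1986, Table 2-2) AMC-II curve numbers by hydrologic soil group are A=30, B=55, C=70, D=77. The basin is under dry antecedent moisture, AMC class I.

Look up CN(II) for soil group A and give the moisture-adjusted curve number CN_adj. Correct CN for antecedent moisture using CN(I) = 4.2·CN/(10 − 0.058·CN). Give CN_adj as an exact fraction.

NRCS table: woods, good condition, soil group A → CN(II) = 30
Adjust CN=30 to AMC I: 4.2·30/(10 − 0.058·30) → 126 ÷ (413/50) = 900/59 ≈ 15.254

CN_adj = 900/59 ≈ 15.254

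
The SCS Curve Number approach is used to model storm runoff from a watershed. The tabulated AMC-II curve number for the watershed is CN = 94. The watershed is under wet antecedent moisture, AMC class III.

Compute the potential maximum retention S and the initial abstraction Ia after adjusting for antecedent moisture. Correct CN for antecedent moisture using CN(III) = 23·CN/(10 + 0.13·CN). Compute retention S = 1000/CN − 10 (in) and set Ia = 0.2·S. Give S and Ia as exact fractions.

S = 300/1081 in ≈ 0.278 in; Ia = 60/1081 in ≈ 0.056 in

Adjust CN=94 to AMC III: 23·94/(10 + 0.13·94) → 2162 ÷ (1111/50) = 108100/1111 ≈ 97.300
S = 1000/(108100/1111) − 10 = 300/1081 in ≈ 0.278 in
Ia = 0.2S: 0.2·0.278 = 0.056 in (exactly 60/1081)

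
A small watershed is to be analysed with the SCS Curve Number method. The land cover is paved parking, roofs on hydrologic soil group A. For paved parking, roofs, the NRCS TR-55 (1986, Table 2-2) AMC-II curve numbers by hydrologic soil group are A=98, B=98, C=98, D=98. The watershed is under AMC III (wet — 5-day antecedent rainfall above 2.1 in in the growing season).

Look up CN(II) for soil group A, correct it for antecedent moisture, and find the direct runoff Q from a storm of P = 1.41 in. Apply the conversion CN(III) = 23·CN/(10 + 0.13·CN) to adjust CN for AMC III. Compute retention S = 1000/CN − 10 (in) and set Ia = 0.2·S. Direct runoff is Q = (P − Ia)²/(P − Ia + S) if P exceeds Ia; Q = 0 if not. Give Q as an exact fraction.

Q = 24619806649/18810418900 in ≈ 1.309 in

NRCS table: paved parking, roofs, soil group A → CN(II) = 98
Adjust CN=98 to AMC III: 23·98/(10 + 0.13·98) → 2254 ÷ (1137/50) = 112700/1137 ≈ 99.120
Retention S: 1000/CN − 10 with CN=99.120 → S = 100/1127 ≈ 0.089 in
Ia = 0.2·(100/1127) = 20/1127 in ≈ 0.018 in
Since P=1.410 > Ia=0.018: effective rainfall P−Ia = 156907/112700 in
Runoff Q = (P−Ia)²/(P−Ia+S) = (1.392)²/(1.392+0.089) = 24619806649/18810418900 ≈ 1.309 in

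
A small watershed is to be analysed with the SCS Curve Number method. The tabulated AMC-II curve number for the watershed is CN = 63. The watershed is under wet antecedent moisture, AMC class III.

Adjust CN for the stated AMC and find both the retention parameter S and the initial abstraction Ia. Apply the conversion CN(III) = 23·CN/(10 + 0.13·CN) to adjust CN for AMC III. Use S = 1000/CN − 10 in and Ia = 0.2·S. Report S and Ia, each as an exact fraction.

Adjust CN=63 to AMC III: 23·63/(10 + 0.13·63) → 1449 ÷ (1819/100) = 144900/1819 ≈ 79.659
Retention S: 1000/CN − 10 with CN=79.659 → S = 3700/1449 ≈ 2.553 in
Ia = 0.2S: 0.2·2.553 = 0.511 in (exactly 740/1449)

S = 3700/1449 in ≈ 2.553 in; Ia = 740/1449 in ≈ 0.511 in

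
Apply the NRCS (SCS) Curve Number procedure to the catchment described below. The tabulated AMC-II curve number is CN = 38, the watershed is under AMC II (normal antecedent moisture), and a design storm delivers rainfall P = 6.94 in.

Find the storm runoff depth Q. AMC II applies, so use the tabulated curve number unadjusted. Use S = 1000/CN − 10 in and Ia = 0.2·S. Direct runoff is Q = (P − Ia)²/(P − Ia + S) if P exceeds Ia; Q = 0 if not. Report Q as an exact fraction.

Q = 12201049/18043350 in ≈ 0.676 in

CN(II) = 38; AMC II needs no correction.
S = 1000/38 − 10 = 310/19 in ≈ 16.316 in
Ia = 0.2S: 0.2·16.316 = 3.263 in (exactly 62/19)
P − Ia = 6.940 − 3.263 = 3493/950 ≈ 3.677 in (> 0, runoff occurs)
Q = (3493/950)²/((3493/950) + 310/19) = (12201049/902500)/(18993/950) = 12201049/18043350 in ≈ 0.676 in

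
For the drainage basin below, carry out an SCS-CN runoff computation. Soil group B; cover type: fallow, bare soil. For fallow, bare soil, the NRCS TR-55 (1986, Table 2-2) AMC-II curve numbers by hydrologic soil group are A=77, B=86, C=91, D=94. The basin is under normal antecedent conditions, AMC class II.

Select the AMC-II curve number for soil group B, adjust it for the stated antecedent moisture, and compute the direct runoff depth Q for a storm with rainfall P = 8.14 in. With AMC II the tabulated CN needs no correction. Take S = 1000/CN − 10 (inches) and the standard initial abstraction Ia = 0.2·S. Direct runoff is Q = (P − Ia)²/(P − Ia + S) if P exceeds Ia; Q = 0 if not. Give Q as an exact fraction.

Q = 282273601/43647150 in ≈ 6.467 in

NRCS table: fallow, bare soil, soil group B → CN(II) = 86
Average conditions: CN = 86 (no AMC adjustment).
S = 1000/86 − 10 = 70/43 in ≈ 1.628 in
Ia = 0.2·(70/43) = 14/43 in ≈ 0.326 in
Since P=8.140 > Ia=0.326: effective rainfall P−Ia = 16801/2150 in
Q: (16801/2150)² ÷ (20301/2150) = 282273601/43647150 in (≈ 6.467 in)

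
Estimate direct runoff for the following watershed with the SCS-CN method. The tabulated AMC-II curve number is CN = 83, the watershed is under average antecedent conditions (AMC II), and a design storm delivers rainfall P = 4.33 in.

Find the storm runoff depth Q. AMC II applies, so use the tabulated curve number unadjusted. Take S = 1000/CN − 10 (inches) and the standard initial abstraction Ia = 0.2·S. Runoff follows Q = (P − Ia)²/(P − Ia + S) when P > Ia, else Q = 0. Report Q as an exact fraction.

CN(II) = 83; AMC II needs no correction.
Retention S: 1000/CN − 10 with CN=83.000 → S = 170/83 ≈ 2.048 in
Ia = 0.2S: 0.2·2.048 = 0.410 in (exactly 34/83)
Excess rainfall: 4.330 − 0.410 = 3.920 in; P > Ia so Q > 0
Q = (32539/8300)²/((32539/8300) + 170/83) = (1058786521/68890000)/(49539/8300) = 1058786521/411173700 in ≈ 2.575 in

Q = 1058786521/411173700 in ≈ 2.575 in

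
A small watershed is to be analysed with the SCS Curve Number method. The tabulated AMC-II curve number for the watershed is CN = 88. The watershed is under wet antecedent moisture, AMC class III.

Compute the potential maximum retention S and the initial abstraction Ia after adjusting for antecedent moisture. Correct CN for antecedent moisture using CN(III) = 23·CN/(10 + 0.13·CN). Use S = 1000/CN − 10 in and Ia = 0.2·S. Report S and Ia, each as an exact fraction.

S = 150/253 in ≈ 0.593 in; Ia = 30/253 in ≈ 0.119 in

Wet (AMC III): CN(III) = 23·88/(10 + 0.13·88) = 2024/(536/25) = 6325/67 ≈ 94.403
Retention S: 1000/CN − 10 with CN=94.403 → S = 150/253 ≈ 0.593 in
Ia = 0.2S: 0.2·0.593 = 0.119 in (exactly 30/253)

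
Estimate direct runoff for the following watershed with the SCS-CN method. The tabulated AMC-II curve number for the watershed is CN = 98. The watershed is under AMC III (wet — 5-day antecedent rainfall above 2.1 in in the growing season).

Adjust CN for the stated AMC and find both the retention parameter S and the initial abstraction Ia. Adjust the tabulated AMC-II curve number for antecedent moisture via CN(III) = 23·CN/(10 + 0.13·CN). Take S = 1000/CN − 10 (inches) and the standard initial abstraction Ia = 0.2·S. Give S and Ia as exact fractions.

S = 100/1127 in ≈ 0.089 in; Ia = 20/1127 in ≈ 0.018 in

CN(III) from CN(II)=98: (23·98)/(10 + 0.13·98) = 112700/1137 ≈ 99.120
Retention S: 1000/CN − 10 with CN=99.120 → S = 100/1127 ≈ 0.089 in
Ia = 0.2·(100/1127) = 20/1127 in ≈ 0.018 in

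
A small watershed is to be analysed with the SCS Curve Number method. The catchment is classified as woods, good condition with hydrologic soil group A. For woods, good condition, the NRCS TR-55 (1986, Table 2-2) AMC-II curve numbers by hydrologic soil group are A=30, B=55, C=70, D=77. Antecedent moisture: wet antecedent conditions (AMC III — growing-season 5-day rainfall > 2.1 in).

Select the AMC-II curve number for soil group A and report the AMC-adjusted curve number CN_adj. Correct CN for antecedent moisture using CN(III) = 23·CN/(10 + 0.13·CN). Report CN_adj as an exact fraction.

CN_adj = 6900/139 ≈ 49.640

NRCS table: woods, good condition, soil group A → CN(II) = 30
Wet (AMC III): CN(III) = 23·30/(10 + 0.13·30) = 690/(139/10) = 6900/139 ≈ 49.640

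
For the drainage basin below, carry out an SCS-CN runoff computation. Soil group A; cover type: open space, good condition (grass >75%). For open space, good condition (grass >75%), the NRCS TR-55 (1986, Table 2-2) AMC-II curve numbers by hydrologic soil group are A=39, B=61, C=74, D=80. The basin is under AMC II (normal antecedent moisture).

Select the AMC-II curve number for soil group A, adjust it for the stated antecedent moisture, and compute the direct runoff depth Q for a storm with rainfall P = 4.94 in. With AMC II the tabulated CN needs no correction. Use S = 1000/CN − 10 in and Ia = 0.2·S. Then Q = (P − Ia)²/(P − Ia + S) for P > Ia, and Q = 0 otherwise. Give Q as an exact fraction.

NRCS table: open space, good condition (grass >75%), soil group A → CN(II) = 39
AMC II — tabulated CN = 39 applies directly.
Max retention: S = 1000/39 − 10 = 610/39 in (≈ 15.641 in)
Ia = 0.2·(610/39) = 122/39 in ≈ 3.128 in
Excess rainfall: 4.940 − 3.128 = 1.812 in; P > Ia so Q > 0
Q: (3533/1950)² ÷ (34033/1950) = 12482089/66364350 in (≈ 0.188 in)

Q = 12482089/66364350 in ≈ 0.188 in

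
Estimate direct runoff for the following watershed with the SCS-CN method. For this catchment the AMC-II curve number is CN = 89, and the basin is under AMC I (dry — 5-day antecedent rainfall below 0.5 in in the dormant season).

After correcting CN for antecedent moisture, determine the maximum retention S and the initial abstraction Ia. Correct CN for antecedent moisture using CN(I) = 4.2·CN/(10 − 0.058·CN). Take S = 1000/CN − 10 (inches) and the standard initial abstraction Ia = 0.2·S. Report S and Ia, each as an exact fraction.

S = 5500/1869 in ≈ 2.943 in; Ia = 1100/1869 in ≈ 0.589 in

CN(I) from CN(II)=89: (4.2·89)/(10 − 0.058·89) = 186900/2419 ≈ 77.263
S = 1000/(186900/2419) − 10 = 5500/1869 in ≈ 2.943 in
Initial abstraction Ia = S/5 = (5500/1869)/5 = 1100/1869 ≈ 0.589 in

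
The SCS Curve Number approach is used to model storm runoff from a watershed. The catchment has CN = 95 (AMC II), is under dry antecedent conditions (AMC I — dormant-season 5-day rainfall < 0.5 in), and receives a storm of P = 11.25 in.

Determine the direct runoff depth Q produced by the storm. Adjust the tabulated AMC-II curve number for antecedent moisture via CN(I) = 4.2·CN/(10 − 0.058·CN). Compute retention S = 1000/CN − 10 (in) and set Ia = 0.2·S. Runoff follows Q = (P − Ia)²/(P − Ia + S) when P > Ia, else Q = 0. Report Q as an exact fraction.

CN(I) from CN(II)=95: (4.2·95)/(10 − 0.058·95) = 39900/449 ≈ 88.864
Max retention: S = 1000/(39900/449) − 10 = 500/399 in (≈ 1.253 in)
Ia = 0.2·(500/399) = 100/399 in ≈ 0.251 in
P − Ia = 11.250 − 0.251 = 17555/1596 ≈ 10.999 in (> 0, runoff occurs)
Q = (17555/1596)²/((17555/1596) + 500/399) = (308178025/2547216)/(19555/1596) = 61635605/6241956 in ≈ 9.874 in

Q = 61635605/6241956 in ≈ 9.874 in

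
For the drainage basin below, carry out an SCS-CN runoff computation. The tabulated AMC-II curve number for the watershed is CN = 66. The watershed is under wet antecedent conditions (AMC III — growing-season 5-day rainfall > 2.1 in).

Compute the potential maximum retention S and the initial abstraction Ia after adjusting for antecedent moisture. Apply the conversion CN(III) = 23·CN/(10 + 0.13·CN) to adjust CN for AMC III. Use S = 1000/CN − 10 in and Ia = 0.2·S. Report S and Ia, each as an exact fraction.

S = 1700/759 in ≈ 2.240 in; Ia = 340/759 in ≈ 0.448 in

Adjust CN=66 to AMC III: 23·66/(10 + 0.13·66) → 1518 ÷ (929/50) = 75900/929 ≈ 81.701
S = 1000/(75900/929) − 10 = 1700/759 in ≈ 2.240 in
Ia = 0.2S: 0.2·2.240 = 0.448 in (exactly 340/759)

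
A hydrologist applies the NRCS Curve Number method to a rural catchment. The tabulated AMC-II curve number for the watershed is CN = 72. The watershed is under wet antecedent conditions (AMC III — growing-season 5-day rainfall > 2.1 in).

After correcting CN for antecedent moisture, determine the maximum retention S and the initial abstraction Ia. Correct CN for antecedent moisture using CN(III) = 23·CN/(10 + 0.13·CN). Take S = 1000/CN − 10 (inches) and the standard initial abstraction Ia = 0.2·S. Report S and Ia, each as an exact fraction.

S = 350/207 in ≈ 1.691 in; Ia = 70/207 in ≈ 0.338 in

Wet (AMC III): CN(III) = 23·72/(10 + 0.13·72) = 1656/(484/25) = 10350/121 ≈ 85.537
Retention S: 1000/CN − 10 with CN=85.537 → S = 350/207 ≈ 1.691 in
Ia = 0.2S: 0.2·1.691 = 0.338 in (exactly 70/207)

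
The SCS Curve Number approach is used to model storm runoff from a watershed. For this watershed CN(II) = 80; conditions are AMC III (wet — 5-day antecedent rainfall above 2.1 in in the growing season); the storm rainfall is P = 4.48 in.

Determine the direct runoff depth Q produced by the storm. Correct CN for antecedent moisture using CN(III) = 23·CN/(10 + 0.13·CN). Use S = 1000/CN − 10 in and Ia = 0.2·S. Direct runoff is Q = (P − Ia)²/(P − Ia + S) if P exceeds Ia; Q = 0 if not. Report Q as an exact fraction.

CN(III) from CN(II)=80: (23·80)/(10 + 0.13·80) = 4600/51 ≈ 90.196
Retention S: 1000/CN − 10 with CN=90.196 → S = 25/23 ≈ 1.087 in
Ia = 0.2S: 0.2·1.087 = 0.217 in (exactly 5/23)
Excess rainfall: 4.480 − 0.217 = 4.263 in; P > Ia so Q > 0
Runoff Q = (P−Ia)²/(P−Ia+S) = (4.263)²/(4.263+1.087) = 6007401/1768700 ≈ 3.397 in

Q = 6007401/1768700 in ≈ 3.397 in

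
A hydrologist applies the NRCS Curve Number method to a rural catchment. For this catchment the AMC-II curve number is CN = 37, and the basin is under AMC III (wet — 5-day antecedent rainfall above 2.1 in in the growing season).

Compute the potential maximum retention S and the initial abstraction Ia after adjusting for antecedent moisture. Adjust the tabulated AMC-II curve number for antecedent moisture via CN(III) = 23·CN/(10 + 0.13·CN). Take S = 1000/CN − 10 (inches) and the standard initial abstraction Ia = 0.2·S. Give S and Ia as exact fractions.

S = 6300/851 in ≈ 7.403 in; Ia = 1260/851 in ≈ 1.481 in

Wet (AMC III): CN(III) = 23·37/(10 + 0.13·37) = 851/(1481/100) = 85100/1481 ≈ 57.461
S = 1000/(85100/1481) − 10 = 6300/851 in ≈ 7.403 in
Initial abstraction Ia = S/5 = (6300/851)/5 = 1260/851 ≈ 1.481 in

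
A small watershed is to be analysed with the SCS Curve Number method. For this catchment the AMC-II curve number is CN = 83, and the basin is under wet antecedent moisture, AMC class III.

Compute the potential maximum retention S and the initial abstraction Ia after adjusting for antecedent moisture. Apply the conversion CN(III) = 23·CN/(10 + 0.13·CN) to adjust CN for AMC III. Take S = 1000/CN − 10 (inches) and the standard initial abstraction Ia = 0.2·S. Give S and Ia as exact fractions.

Wet (AMC III): CN(III) = 23·83/(10 + 0.13·83) = 1909/(2079/100) = 190900/2079 ≈ 91.823
S = 1000/(190900/2079) − 10 = 1700/1909 in ≈ 0.891 in
Initial abstraction Ia = S/5 = (1700/1909)/5 = 340/1909 ≈ 0.178 in

S = 1700/1909 in ≈ 0.891 in; Ia = 340/1909 in ≈ 0.178 in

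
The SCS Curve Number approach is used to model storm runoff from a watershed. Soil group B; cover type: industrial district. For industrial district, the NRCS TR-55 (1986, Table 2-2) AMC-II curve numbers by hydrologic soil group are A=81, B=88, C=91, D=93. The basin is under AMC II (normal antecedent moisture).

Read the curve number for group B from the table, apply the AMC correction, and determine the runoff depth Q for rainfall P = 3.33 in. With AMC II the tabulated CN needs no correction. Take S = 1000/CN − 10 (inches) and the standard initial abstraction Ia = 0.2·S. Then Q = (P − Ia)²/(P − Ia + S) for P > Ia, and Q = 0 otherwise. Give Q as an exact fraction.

Q = 3769923/1783100 in ≈ 2.114 in

NRCS table: industrial district, soil group B → CN(II) = 88
AMC II — tabulated CN = 88 applies directly.
Retention S: 1000/CN − 10 with CN=88.000 → S = 15/11 ≈ 1.364 in
Initial abstraction Ia = S/5 = (15/11)/5 = 3/11 ≈ 0.273 in
Excess rainfall: 3.330 − 0.273 = 3.057 in; P > Ia so Q > 0
Runoff Q = (P−Ia)²/(P−Ia+S) = (3.057)²/(3.057+1.364) = 3769923/1783100 ≈ 2.114 in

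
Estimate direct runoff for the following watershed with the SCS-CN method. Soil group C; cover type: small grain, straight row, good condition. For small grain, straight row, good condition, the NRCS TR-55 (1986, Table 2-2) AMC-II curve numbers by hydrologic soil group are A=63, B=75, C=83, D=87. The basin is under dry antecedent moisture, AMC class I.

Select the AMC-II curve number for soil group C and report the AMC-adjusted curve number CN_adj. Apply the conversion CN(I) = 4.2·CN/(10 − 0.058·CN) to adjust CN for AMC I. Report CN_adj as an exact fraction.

NRCS table: small grain, straight row, good condition, soil group C → CN(II) = 83
Dry (AMC I): CN(I) = 4.2·83/(10 − 0.058·83) = (1743/5)/(2593/500) = 174300/2593 ≈ 67.219

CN_adj = 174300/2593 ≈ 67.219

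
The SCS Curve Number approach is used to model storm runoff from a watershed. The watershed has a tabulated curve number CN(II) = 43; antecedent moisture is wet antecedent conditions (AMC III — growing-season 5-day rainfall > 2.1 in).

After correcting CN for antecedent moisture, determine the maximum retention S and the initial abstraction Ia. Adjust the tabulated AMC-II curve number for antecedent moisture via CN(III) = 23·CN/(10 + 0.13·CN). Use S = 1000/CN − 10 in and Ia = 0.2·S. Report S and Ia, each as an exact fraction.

Wet (AMC III): CN(III) = 23·43/(10 + 0.13·43) = 989/(1559/100) = 98900/1559 ≈ 63.438
Retention S: 1000/CN − 10 with CN=63.438 → S = 5700/989 ≈ 5.763 in
Ia = 0.2S: 0.2·5.763 = 1.153 in (exactly 1140/989)

S = 5700/989 in ≈ 5.763 in; Ia = 1140/989 in ≈ 1.153 in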